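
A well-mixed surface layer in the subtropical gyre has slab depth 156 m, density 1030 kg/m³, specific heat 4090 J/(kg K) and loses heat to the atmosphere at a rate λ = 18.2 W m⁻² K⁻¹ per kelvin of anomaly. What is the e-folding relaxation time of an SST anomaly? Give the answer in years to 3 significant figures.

1.14 years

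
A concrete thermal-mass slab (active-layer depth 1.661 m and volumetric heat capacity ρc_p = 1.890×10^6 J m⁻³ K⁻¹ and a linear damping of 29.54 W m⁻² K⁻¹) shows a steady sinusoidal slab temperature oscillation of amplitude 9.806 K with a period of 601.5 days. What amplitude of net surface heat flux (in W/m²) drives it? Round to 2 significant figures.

290

Areal heat capacity C = ρc_p × D = 1.890×10^6 × 1.661 = 3.14×10^6 J m⁻² K⁻¹.
ω = 2π / 5.20×10^7 s = 1.21×10^-7 s⁻¹.
√((Cω)² + λ²) = √((0.380)² + 29.54²) = 29.5 W/(m²·K).
F₀ = A × √((Cω)²+λ²) = 9.806 × 29.5 = 290 W/m².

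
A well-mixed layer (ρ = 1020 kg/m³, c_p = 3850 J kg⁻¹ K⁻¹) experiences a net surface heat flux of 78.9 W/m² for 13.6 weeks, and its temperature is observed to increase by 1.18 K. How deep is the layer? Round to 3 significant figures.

140 m

Heat input Q = F Δt = 78.9 × 8.23×10^6 s = 6.49×10^8 J/m².
Required areal heat capacity C = Q / ΔT = 5.50×10^8 J/(m²·K).
Depth D = C / (ρ c_p) = 5.50×10^8 / (1020 × 3850) = 140 m.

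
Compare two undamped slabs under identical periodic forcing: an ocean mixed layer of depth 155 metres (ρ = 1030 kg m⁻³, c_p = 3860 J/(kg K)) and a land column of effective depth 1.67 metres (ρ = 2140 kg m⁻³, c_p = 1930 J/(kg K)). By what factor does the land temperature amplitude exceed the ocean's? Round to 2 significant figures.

C_ocean = 1030 × 3860 × 155 = 6.16×10^8 J/(m²·K).
C_land = 2140 × 1930 × 1.67 = 6.90×10^6 J/(m²·K).
Undamped amplitude ∝ 1/C, so A_land/A_ocean = C_ocean/C_land = 89.3.

89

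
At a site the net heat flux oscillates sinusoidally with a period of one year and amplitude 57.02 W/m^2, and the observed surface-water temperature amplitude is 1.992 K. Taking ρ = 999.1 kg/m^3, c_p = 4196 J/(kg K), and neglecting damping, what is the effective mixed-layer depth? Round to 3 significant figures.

ω = 2π / 3.15×10^7 s = 1.99×10^-7 s⁻¹.
Required C = F₀ / (A ω) = 57.02 / (1.992 × 1.99×10^-7) = 1.44×10^8 J/(m²·K).
D = C / (ρ c_p) = 1.44×10^8 / (999.1 × 4196) = 34.3 m.

34.3 m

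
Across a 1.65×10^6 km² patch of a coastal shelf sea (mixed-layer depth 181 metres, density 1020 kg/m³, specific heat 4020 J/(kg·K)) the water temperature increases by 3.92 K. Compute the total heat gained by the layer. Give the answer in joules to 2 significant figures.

Areal heat capacity C = ρ c_p D = 1020 × 4020 × 181 = 7.42×10^8 J/(m^2 K).
Heat per unit area: q = C ΔT = 7.42×10^8 × 3.92 = 2.91×10^9 J/m².
Total heat: Q = q × A = 2.91×10^9 × (1.65×10^6 × 10⁶ m²) = 4.80×10^21 J.

4.8×10^21 J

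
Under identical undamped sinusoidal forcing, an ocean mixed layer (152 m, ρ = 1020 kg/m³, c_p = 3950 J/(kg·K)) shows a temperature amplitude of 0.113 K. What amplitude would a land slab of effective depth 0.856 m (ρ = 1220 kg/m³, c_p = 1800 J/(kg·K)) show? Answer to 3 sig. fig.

36.8 K

C_ocean = 6.12×10^8 J/(m²·K); C_land = 1.88×10^6 J/(m²·K).
A ∝ 1/C ⇒ A_land = A_ocean × C_ocean/C_land = 0.113 × 326 = 36.8 K.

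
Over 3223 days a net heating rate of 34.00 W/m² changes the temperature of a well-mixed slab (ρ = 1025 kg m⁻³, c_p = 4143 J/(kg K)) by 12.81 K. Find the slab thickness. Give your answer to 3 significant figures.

Heat input Q = F Δt = 34.00 × 2.78×10^8 s = 9.47×10^9 J/m².
Required areal heat capacity C = Q / ΔT = 7.39×10^8 J/(m²·K).
Depth D = C / (ρ c_p) = 7.39×10^8 / (1025 × 4143) = 174 m.

174 m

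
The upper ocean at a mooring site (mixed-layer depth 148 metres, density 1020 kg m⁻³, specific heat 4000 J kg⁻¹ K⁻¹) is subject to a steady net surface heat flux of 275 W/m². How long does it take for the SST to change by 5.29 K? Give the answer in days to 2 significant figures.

Areal heat capacity C = ρ c_p D = 1020 × 4000 × 148 = 6.04×10^8 J/(m^2 K).
Time required: Δt = C ΔT / F = 6.04×10^8 × 5.29 / 275 = 1.16×10^7 s.
In days: 1.16×10^7 s / (86400 s/day) = 134 days.

130 days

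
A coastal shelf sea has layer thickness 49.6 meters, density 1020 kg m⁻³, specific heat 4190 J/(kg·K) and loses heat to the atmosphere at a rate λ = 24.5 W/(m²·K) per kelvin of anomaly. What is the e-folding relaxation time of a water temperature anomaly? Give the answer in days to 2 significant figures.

100 days

Areal heat capacity C = ρ c_p D = 1020 × 4190 × 49.6 = 2.12×10^8 J/(m^2 K).
Relaxation time τ = C / λ = 2.12×10^8 / 24.5 = 8.65×10^6 s.
In days: 8.65×10^6 s / (86400 s/day) = 100 days.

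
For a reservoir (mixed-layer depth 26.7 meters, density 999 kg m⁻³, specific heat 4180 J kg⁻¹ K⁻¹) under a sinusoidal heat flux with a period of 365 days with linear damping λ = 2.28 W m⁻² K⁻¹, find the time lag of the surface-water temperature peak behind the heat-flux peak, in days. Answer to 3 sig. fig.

Areal heat capacity C = ρ c_p D = 999 × 4180 × 26.7 = 1.11×10^8 J m⁻² K⁻¹.
ω = 2π / 3.15×10^7 s = 1.99×10^-7 s⁻¹.
Phase lag φ = arctan(Cω/λ) = arctan(22.2/2.28) = 1.47 rad.
Time lag = φ / ω = 1.47 / 1.99×10^-7 = 7.37×10^6 s = 85.3 days.

85.3 days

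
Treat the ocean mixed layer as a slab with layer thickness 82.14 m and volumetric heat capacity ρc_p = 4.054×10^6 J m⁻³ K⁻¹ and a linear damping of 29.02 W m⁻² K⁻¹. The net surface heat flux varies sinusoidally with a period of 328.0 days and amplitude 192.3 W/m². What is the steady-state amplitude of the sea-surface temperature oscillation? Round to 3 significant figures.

2.42 K

Areal heat capacity C = ρc_p × D = 4.054×10^6 × 82.14 = 3.33×10^8 J/(m^2 K).
Angular frequency ω = 2π / T = 2π / 2.83×10^7 s = 2.22×10^-7 s⁻¹.
√((Cω)² + λ²) = √((73.8)² + 29.02²) = 79.3 W/(m²·K).
Amplitude A = F₀ / √((Cω)²+λ²) = 192.3 / 79.3 = 2.42 K.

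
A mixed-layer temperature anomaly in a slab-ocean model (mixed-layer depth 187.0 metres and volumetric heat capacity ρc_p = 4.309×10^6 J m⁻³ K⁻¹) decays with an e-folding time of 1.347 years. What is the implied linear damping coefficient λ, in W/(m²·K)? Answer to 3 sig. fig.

19.0

Areal heat capacity C = ρc_p × D = 4.309×10^6 × 187.0 = 8.06×10^8 J m⁻² K⁻¹.
τ = 1.347 years = 4.25×10^7 s.
λ = C / τ = 8.06×10^8 / 4.25×10^7 = 19.0 W/(m²·K).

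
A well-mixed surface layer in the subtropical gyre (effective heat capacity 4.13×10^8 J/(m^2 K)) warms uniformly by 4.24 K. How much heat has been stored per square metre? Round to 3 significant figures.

Areal heat capacity C = 4.13×10^8 J/(m^2 K) (given).
ΔQ = C ΔT = 4.13×10^8 × 4.24 = 1.75×10^9 J/m².

1.75×10^9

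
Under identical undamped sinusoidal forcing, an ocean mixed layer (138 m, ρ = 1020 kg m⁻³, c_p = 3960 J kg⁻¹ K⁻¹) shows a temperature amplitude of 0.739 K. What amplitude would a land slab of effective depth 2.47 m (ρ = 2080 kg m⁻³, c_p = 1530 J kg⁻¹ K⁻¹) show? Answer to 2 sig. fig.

52 K

C_ocean = 5.57×10^8 J/(m²·K); C_land = 7.86×10^6 J/(m²·K).
A ∝ 1/C ⇒ A_land = A_ocean × C_ocean/C_land = 0.739 × 70.9 = 52.4 K.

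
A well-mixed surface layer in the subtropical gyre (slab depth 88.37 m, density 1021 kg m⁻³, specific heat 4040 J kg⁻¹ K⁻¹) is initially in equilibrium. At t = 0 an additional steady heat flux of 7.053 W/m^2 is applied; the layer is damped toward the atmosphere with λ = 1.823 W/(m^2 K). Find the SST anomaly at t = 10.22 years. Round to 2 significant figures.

Areal heat capacity C = ρ c_p D = 1021 × 4040 × 88.37 = 3.65×10^8 J/(m²·K).
τ = C / λ = 3.65×10^8 / 1.823 = 2.00×10^8 s.
Equilibrium anomaly ΔT_eq = F / λ = 7.053 / 1.823 = 3.87 K.
t = 10.22 years = 3.23×10^8 s, so t/τ = 1.61.
ΔT(t) = ΔT_eq (1 − e^(−t/τ)) = 3.87 × (1 − e^−1.61) = 3.10 K.

3.1 K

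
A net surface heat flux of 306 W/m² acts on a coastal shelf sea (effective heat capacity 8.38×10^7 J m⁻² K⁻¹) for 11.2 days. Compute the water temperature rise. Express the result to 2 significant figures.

3.5 K

Areal heat capacity C = 8.38×10^7 J m⁻² K⁻¹ (given).
Net heat input Q = F Δt = 306 × (11.2 days × 86400 s/day) = 2.96×10^8 J/m².
ΔT = Q / C = 2.96×10^8 / 8.38×10^7 = 3.53 K.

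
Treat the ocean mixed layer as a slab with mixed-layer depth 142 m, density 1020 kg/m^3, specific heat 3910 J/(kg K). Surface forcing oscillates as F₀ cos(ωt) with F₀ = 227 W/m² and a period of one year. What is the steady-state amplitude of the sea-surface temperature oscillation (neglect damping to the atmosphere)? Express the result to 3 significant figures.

Areal heat capacity C = ρ c_p D = 1020 × 3910 × 142 = 5.66×10^8 J/(m^2 K).
Angular frequency ω = 2π / T = 2π / 3.15×10^7 s = 1.99×10^-7 s⁻¹.
Cω = 5.66×10^8 × 1.99×10^-7 = 113 W/(m²·K).
Amplitude A = F₀ / (Cω) = 227 / 113 = 2.01 K.

2.01 K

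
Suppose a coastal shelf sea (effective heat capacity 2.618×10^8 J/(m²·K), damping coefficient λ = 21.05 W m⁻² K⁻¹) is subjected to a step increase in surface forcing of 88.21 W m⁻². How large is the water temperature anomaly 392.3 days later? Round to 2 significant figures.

Areal heat capacity C = 2.618×10^8 J/(m²·K) (given).
τ = C / λ = 2.62×10^8 / 21.05 = 1.24×10^7 s.
Equilibrium anomaly ΔT_eq = F / λ = 88.21 / 21.05 = 4.19 K.
t = 392.3 days = 3.39×10^7 s, so t/τ = 2.73.
ΔT(t) = ΔT_eq (1 − e^(−t/τ)) = 4.19 × (1 − e^−2.73) = 3.92 K.

3.9 K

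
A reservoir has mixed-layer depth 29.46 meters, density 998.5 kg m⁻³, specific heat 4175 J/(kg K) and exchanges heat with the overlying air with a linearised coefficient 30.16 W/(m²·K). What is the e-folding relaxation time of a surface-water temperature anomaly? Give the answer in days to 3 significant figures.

Areal heat capacity C = ρ c_p D = 998.5 × 4175 × 29.46 = 1.23×10^8 J/(m²·K).
Relaxation time τ = C / λ = 1.23×10^8 / 30.16 = 4.07×10^6 s.
In days: 4.07×10^6 s / (86400 s/day) = 47.1 days.

47.1 days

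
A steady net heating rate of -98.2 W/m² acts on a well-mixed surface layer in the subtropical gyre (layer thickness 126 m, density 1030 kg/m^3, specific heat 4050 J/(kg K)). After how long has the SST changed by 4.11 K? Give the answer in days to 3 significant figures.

255 days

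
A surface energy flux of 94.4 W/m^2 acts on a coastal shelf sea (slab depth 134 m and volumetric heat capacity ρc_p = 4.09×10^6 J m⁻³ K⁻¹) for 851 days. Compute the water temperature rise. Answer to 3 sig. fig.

Areal heat capacity C = ρc_p × D = 4.09×10^6 × 134 = 5.48×10^8 J/(m²·K).
Net heat input Q = F Δt = 94.4 × (851 days × 86400 s/day) = 6.94×10^9 J/m².
ΔT = Q / C = 6.94×10^9 / 5.48×10^8 = 12.7 K.

12.7 K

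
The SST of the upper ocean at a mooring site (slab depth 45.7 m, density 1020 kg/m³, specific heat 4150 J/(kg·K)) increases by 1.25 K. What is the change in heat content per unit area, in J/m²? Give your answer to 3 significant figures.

2.42×10^8

Areal heat capacity C = ρ c_p D = 1020 × 4150 × 45.7 = 1.93×10^8 J m⁻² K⁻¹.
ΔQ = C ΔT = 1.93×10^8 × 1.25 = 2.42×10^8 J/m².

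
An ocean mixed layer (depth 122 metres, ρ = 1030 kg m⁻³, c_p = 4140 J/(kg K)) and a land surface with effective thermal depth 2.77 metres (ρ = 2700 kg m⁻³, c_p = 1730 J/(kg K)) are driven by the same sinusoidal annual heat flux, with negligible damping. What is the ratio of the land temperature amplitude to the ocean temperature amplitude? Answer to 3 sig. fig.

C_ocean = 1030 × 4140 × 122 = 5.20×10^8 J/(m²·K).
C_land = 2700 × 1730 × 2.77 = 1.29×10^7 J/(m²·K).
Undamped amplitude ∝ 1/C, so A_land/A_ocean = C_ocean/C_land = 40.2.

40.2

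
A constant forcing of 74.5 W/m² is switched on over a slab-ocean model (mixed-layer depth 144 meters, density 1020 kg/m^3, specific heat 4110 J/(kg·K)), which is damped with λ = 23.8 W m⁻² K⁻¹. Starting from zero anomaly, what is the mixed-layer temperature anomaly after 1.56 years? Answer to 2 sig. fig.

2.7 K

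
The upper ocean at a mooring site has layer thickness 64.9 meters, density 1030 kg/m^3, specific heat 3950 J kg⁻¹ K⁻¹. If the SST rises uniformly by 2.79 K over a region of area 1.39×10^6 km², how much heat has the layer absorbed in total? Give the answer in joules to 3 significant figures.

1.02×10^21 J

Areal heat capacity C = ρ c_p D = 1030 × 3950 × 64.9 = 2.64×10^8 J m⁻² K⁻¹.
Heat per unit area: q = C ΔT = 2.64×10^8 × 2.79 = 7.37×10^8 J/m².
Total heat: Q = q × A = 7.37×10^8 × (1.39×10^6 × 10⁶ m²) = 1.02×10^21 J.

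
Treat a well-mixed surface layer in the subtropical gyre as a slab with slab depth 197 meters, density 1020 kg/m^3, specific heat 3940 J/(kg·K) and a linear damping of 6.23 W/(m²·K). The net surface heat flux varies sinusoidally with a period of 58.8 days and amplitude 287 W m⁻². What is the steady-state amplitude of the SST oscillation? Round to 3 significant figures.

Areal heat capacity C = ρ c_p D = 1020 × 3940 × 197 = 7.92×10^8 J/(m^2 K).
Angular frequency ω = 2π / T = 2π / 5.08×10^6 s = 1.24×10^-6 s⁻¹.
√((Cω)² + λ²) = √((979)² + 6.23²) = 979 W/(m²·K).
Amplitude A = F₀ / √((Cω)²+λ²) = 287 / 979 = 0.293 K.

0.293 K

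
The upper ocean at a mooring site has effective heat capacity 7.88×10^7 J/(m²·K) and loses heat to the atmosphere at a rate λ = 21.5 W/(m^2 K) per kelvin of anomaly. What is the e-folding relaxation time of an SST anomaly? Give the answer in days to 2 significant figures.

Areal heat capacity C = 7.88×10^7 J/(m²·K) (given).
Relaxation time τ = C / λ = 7.88×10^7 / 21.5 = 3.67×10^6 s.
In days: 3.67×10^6 s / (86400 s/day) = 42.4 days.

42 days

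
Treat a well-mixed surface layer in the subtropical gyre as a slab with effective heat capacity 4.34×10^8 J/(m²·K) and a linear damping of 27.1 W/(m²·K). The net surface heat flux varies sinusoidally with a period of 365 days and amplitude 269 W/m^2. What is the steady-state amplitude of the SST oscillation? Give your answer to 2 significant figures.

3.0 K

Areal heat capacity C = 4.34×10^8 J/(m²·K) (given).
Angular frequency ω = 2π / T = 2π / 3.15×10^7 s = 1.99×10^-7 s⁻¹.
√((Cω)² + λ²) = √((86.5)² + 27.1²) = 90.6 W/(m²·K).
Amplitude A = F₀ / √((Cω)²+λ²) = 269 / 90.6 = 2.97 K.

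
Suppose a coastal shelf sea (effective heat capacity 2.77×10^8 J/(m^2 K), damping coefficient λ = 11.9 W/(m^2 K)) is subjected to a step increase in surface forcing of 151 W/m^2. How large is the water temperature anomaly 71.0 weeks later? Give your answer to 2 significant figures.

11 K

Areal heat capacity C = 2.77×10^8 J/(m^2 K) (given).
τ = C / λ = 2.77×10^8 / 11.9 = 2.33×10^7 s.
Equilibrium anomaly ΔT_eq = F / λ = 151 / 11.9 = 12.7 K.
t = 71.0 weeks = 4.29×10^7 s, so t/τ = 1.84.
ΔT(t) = ΔT_eq (1 − e^(−t/τ)) = 12.7 × (1 − e^−1.84) = 10.7 K.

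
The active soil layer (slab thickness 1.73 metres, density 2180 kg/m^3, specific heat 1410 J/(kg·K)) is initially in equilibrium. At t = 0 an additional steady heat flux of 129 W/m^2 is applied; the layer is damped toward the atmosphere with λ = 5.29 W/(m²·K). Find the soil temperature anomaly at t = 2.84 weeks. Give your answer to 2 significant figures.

20 K

Areal heat capacity C = ρ c_p D = 2180 × 1410 × 1.73 = 5.32×10^6 J/(m^2 K).
τ = C / λ = 5.32×10^6 / 5.29 = 1.01×10^6 s.
Equilibrium anomaly ΔT_eq = F / λ = 129 / 5.29 = 24.4 K.
t = 2.84 weeks = 1.72×10^6 s, so t/τ = 1.71.
ΔT(t) = ΔT_eq (1 − e^(−t/τ)) = 24.4 × (1 − e^−1.71) = 20.0 K.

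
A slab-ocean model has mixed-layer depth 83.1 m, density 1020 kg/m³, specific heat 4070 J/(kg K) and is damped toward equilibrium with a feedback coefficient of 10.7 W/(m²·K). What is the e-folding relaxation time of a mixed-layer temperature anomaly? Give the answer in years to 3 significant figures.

1.02 years

Areal heat capacity C = ρ c_p D = 1020 × 4070 × 83.1 = 3.45×10^8 J/(m²·K).
Relaxation time τ = C / λ = 3.45×10^8 / 10.7 = 3.22×10^7 s.
In years: 3.22×10^7 s / (3.156×10^7 s/year) = 1.02 years.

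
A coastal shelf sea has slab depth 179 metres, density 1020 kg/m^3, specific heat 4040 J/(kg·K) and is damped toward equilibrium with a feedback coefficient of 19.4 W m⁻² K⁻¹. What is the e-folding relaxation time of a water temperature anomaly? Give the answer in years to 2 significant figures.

Areal heat capacity C = ρ c_p D = 1020 × 4040 × 179 = 7.38×10^8 J/(m^2 K).
Relaxation time τ = C / λ = 7.38×10^8 / 19.4 = 3.80×10^7 s.
In years: 3.80×10^7 s / (3.156×10^7 s/year) = 1.20 years.

1.2 years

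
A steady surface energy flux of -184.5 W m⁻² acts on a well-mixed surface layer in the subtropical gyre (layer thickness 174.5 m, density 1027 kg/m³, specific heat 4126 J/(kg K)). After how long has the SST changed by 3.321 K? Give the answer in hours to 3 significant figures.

Areal heat capacity C = ρ c_p D = 1027 × 4126 × 174.5 = 7.39×10^8 J/(m²·K).
Time required: Δt = C ΔT / F = 7.39×10^8 × -3.321 / -184.5 = 1.33×10^7 s.
In hours: 1.33×10^7 s / (3600 s/hour) = 3700 hours.

3700 hours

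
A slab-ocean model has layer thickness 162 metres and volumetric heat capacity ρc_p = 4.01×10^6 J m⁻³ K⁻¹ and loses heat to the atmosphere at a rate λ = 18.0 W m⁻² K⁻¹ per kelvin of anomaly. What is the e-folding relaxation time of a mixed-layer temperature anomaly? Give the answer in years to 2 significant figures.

Areal heat capacity C = ρc_p × D = 4.01×10^6 × 162 = 6.50×10^8 J m⁻² K⁻¹.
Relaxation time τ = C / λ = 6.50×10^8 / 18.0 = 3.61×10^7 s.
In years: 3.61×10^7 s / (3.156×10^7 s/year) = 1.14 years.

1.1 years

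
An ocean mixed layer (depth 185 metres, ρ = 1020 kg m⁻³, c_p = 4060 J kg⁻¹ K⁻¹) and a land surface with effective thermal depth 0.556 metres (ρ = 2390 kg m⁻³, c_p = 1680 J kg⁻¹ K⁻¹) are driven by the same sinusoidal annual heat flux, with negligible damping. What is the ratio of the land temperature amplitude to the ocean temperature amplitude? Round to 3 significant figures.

343

C_ocean = 1020 × 4060 × 185 = 7.66×10^8 J/(m²·K).
C_land = 2390 × 1680 × 0.556 = 2.23×10^6 J/(m²·K).
Undamped amplitude ∝ 1/C, so A_land/A_ocean = C_ocean/C_land = 343.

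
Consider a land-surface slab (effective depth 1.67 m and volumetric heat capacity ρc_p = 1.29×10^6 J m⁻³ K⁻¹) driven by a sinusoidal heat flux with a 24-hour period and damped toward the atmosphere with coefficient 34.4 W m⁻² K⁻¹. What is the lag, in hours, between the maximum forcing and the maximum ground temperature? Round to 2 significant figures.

Areal heat capacity C = ρc_p × D = 1.29×10^6 × 1.67 = 2.15×10^6 J/(m^2 K).
ω = 2π / 86400 s = 7.27×10^-5 s⁻¹.
Phase lag φ = arctan(Cω/λ) = arctan(157/34.4) = 1.35 rad.
Time lag = φ / ω = 1.35 / 7.27×10^-5 = 18600 s = 5.17 hours.

5.2 hours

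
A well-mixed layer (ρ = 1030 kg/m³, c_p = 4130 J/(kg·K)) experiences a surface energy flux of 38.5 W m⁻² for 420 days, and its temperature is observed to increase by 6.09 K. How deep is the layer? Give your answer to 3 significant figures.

Heat input Q = F Δt = 38.5 × 3.63×10^7 s = 1.40×10^9 J/m².
Required areal heat capacity C = Q / ΔT = 2.29×10^8 J/(m²·K).
Depth D = C / (ρ c_p) = 2.29×10^8 / (1030 × 4130) = 53.9 m.

53.9 m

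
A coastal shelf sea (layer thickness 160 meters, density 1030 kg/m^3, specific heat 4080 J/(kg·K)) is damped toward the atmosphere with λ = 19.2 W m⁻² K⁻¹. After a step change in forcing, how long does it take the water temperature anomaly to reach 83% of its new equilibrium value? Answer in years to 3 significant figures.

1.97 years

Areal heat capacity C = ρ c_p D = 1030 × 4080 × 160 = 6.72×10^8 J/(m^2 K).
τ = C / λ = 6.72×10^8 / 19.2 = 3.50×10^7 s.
Fraction reached: 1 − e^(−t/τ) = 0.83 ⇒ t = −τ ln(1 − 0.83) = τ × 1.77.
t = 6.21×10^7 s = 1.97 years.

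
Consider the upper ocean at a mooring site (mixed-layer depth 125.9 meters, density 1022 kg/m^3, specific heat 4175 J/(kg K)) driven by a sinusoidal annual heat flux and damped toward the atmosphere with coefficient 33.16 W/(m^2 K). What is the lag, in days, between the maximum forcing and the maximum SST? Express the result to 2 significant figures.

Areal heat capacity C = ρ c_p D = 1022 × 4175 × 125.9 = 5.37×10^8 J/(m^2 K).
ω = 2π / 3.15×10^7 s = 1.99×10^-7 s⁻¹.
Phase lag φ = arctan(Cω/λ) = arctan(107/33.16) = 1.27 rad.
Time lag = φ / ω = 1.27 / 1.99×10^-7 = 6.38×10^6 s = 73.8 days.

74 days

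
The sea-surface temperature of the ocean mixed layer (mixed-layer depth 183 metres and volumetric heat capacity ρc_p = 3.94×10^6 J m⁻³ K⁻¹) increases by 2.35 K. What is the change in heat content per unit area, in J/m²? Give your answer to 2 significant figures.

1.7×10^9

Areal heat capacity C = ρc_p × D = 3.94×10^6 × 183 = 7.21×10^8 J m⁻² K⁻¹.
ΔQ = C ΔT = 7.21×10^8 × 2.35 = 1.69×10^9 J/m².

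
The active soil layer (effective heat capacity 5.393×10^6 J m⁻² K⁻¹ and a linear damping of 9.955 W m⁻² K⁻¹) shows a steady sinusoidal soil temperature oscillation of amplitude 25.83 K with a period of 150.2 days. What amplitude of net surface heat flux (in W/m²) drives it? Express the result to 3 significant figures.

266

Areal heat capacity C = 5.393×10^6 J m⁻² K⁻¹ (given).
ω = 2π / 1.30×10^7 s = 4.84×10^-7 s⁻¹.
√((Cω)² + λ²) = √((2.61)² + 9.955²) = 10.3 W/(m²·K).
F₀ = A × √((Cω)²+λ²) = 25.83 × 10.3 = 266 W/m².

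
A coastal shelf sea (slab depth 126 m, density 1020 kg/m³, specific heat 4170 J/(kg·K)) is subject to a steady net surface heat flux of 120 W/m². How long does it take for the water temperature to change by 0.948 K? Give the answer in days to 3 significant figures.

49.0 days

Areal heat capacity C = ρ c_p D = 1020 × 4170 × 126 = 5.36×10^8 J m⁻² K⁻¹.
Time required: Δt = C ΔT / F = 5.36×10^8 × 0.948 / 120 = 4.23×10^6 s.
In days: 4.23×10^6 s / (86400 s/day) = 49.0 days.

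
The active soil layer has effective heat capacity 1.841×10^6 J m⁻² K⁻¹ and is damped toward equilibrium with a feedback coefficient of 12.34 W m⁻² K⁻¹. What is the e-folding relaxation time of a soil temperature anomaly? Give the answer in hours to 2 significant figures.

41 hours

Areal heat capacity C = 1.841×10^6 J m⁻² K⁻¹ (given).
Relaxation time τ = C / λ = 1.84×10^6 / 12.34 = 1.49×10^5 s.
In hours: 1.49×10^5 s / (3600 s/hour) = 41.4 hours.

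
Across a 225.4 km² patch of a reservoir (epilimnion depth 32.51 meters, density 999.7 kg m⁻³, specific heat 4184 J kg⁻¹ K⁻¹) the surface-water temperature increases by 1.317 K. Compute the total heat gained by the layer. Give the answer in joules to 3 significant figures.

4.04×10^16 J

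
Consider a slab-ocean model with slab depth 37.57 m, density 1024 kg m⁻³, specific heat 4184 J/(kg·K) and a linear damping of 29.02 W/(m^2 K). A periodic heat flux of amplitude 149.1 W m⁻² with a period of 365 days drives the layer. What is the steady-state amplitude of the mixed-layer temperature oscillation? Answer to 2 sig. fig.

3.4 K

Areal heat capacity C = ρ c_p D = 1024 × 4184 × 37.57 = 1.61×10^8 J/(m²·K).
Angular frequency ω = 2π / T = 2π / 3.15×10^7 s = 1.99×10^-7 s⁻¹.
√((Cω)² + λ²) = √((32.1)² + 29.02²) = 43.3 W/(m²·K).
Amplitude A = F₀ / √((Cω)²+λ²) = 149.1 / 43.3 = 3.45 K.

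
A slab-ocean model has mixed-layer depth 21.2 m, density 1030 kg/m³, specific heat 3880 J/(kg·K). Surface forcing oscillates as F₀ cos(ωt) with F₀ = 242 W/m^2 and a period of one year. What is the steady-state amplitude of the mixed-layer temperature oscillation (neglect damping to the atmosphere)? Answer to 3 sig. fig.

Areal heat capacity C = ρ c_p D = 1030 × 3880 × 21.2 = 8.47×10^7 J m⁻² K⁻¹.
Angular frequency ω = 2π / T = 2π / 3.15×10^7 s = 1.99×10^-7 s⁻¹.
Cω = 8.47×10^7 × 1.99×10^-7 = 16.9 W/(m²·K).
Amplitude A = F₀ / (Cω) = 242 / 16.9 = 14.3 K.

14.3 K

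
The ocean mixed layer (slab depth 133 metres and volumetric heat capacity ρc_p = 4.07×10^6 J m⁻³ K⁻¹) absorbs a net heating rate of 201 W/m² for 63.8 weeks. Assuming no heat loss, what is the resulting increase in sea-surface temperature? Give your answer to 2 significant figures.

14 K

Areal heat capacity C = ρc_p × D = 4.07×10^6 × 133 = 5.41×10^8 J m⁻² K⁻¹.
Net heat input Q = F Δt = 201 × (63.8 weeks × 6.048×10^5 s/week) = 7.76×10^9 J/m².
ΔT = Q / C = 7.76×10^9 / 5.41×10^8 = 14.3 K.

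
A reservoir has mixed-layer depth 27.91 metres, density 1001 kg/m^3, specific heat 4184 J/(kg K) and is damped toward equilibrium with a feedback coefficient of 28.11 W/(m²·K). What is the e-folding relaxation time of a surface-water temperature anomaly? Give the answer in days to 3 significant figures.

Areal heat capacity C = ρ c_p D = 1001 × 4184 × 27.91 = 1.17×10^8 J/(m^2 K).
Relaxation time τ = C / λ = 1.17×10^8 / 28.11 = 4.16×10^6 s.
In days: 4.16×10^6 s / (86400 s/day) = 48.1 days.

48.1 days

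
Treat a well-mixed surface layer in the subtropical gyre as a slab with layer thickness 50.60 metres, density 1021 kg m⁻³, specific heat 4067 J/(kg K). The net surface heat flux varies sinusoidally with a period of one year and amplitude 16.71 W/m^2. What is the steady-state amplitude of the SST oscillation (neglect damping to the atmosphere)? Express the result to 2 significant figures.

Areal heat capacity C = ρ c_p D = 1021 × 4067 × 50.60 = 2.10×10^8 J/(m²·K).
Angular frequency ω = 2π / T = 2π / 3.15×10^7 s = 1.99×10^-7 s⁻¹.
Cω = 2.10×10^8 × 1.99×10^-7 = 41.9 W/(m²·K).
Amplitude A = F₀ / (Cω) = 16.71 / 41.9 = 0.399 K.

0.40 K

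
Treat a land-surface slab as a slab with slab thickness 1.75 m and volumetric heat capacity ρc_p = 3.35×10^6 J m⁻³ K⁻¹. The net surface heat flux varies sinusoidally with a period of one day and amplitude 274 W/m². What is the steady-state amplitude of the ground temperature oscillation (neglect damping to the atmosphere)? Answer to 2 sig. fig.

Areal heat capacity C = ρc_p × D = 3.35×10^6 × 1.75 = 5.86×10^6 J/(m^2 K).
Angular frequency ω = 2π / T = 2π / 86400 s = 7.27×10^-5 s⁻¹.
Cω = 5.86×10^6 × 7.27×10^-5 = 426 W/(m²·K).
Amplitude A = F₀ / (Cω) = 274 / 426 = 0.643 K.

0.64 K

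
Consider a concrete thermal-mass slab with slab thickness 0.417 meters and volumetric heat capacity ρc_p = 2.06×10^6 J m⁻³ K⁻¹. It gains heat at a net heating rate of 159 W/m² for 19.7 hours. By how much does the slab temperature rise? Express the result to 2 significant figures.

Areal heat capacity C = ρc_p × D = 2.06×10^6 × 0.417 = 8.59×10^5 J m⁻² K⁻¹.
Net heat input Q = F Δt = 159 × (19.7 hours × 3600 s/hour) = 1.13×10^7 J/m².
ΔT = Q / C = 1.13×10^7 / 8.59×10^5 = 13.1 K.

13 K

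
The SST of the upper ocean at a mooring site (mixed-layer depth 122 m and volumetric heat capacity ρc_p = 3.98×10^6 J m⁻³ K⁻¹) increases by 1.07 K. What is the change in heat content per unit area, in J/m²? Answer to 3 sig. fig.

5.20×10^8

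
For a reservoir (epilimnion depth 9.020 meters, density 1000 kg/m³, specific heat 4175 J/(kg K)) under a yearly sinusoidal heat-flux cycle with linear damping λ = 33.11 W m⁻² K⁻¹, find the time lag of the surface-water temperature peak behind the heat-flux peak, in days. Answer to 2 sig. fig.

Areal heat capacity C = ρ c_p D = 1000 × 4175 × 9.020 = 3.77×10^7 J/(m²·K).
ω = 2π / 3.15×10^7 s = 1.99×10^-7 s⁻¹.
Phase lag φ = arctan(Cω/λ) = arctan(7.50/33.11) = 0.223 rad.
Time lag = φ / ω = 0.223 / 1.99×10^-7 = 1.12×10^6 s = 12.9 days.

13 days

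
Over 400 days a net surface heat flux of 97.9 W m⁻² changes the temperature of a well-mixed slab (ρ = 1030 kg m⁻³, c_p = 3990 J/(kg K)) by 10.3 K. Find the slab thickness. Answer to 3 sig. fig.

79.9 m

Heat input Q = F Δt = 97.9 × 3.46×10^7 s = 3.38×10^9 J/m².
Required areal heat capacity C = Q / ΔT = 3.28×10^8 J/(m²·K).
Depth D = C / (ρ c_p) = 3.28×10^8 / (1030 × 3990) = 79.9 m.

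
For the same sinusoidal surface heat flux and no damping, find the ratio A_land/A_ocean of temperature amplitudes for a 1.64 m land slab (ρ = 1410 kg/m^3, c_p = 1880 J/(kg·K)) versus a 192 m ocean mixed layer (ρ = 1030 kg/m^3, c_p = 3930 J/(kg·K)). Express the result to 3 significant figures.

179

C_ocean = 1030 × 3930 × 192 = 7.77×10^8 J/(m²·K).
C_land = 1410 × 1880 × 1.64 = 4.35×10^6 J/(m²·K).
Undamped amplitude ∝ 1/C, so A_land/A_ocean = C_ocean/C_land = 179.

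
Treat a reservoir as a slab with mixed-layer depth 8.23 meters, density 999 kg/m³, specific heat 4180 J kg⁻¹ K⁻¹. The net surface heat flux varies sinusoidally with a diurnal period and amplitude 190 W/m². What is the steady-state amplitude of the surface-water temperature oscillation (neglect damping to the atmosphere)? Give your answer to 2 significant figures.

0.076 K

Areal heat capacity C = ρ c_p D = 999 × 4180 × 8.23 = 3.44×10^7 J/(m^2 K).
Angular frequency ω = 2π / T = 2π / 86400 s = 7.27×10^-5 s⁻¹.
Cω = 3.44×10^7 × 7.27×10^-5 = 2500 W/(m²·K).
Amplitude A = F₀ / (Cω) = 190 / 2500 = 0.0760 K.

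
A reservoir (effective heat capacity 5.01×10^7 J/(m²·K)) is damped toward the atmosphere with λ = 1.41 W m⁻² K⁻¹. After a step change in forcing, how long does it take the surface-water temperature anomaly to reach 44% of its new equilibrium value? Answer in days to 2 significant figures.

Areal heat capacity C = 5.01×10^7 J/(m²·K) (given).
τ = C / λ = 5.01×10^7 / 1.41 = 3.55×10^7 s.
Fraction reached: 1 − e^(−t/τ) = 0.44 ⇒ t = −τ ln(1 − 0.44) = τ × 0.580.
t = 2.06×10^7 s = 238 days.

240 days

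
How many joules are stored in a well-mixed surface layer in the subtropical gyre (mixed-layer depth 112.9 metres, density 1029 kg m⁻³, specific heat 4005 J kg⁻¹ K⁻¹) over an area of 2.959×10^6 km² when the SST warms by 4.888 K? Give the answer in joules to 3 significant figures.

6.73×10^21 J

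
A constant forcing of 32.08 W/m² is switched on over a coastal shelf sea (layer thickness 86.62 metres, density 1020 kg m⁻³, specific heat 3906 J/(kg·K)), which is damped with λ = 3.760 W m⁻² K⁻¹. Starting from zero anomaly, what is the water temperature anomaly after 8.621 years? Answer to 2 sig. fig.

Areal heat capacity C = ρ c_p D = 1020 × 3906 × 86.62 = 3.45×10^8 J/(m²·K).
τ = C / λ = 3.45×10^8 / 3.760 = 9.18×10^7 s.
Equilibrium anomaly ΔT_eq = F / λ = 32.08 / 3.760 = 8.53 K.
t = 8.621 years = 2.72×10^8 s, so t/τ = 2.96.
ΔT(t) = ΔT_eq (1 − e^(−t/τ)) = 8.53 × (1 − e^−2.96) = 8.09 K.

8.1 K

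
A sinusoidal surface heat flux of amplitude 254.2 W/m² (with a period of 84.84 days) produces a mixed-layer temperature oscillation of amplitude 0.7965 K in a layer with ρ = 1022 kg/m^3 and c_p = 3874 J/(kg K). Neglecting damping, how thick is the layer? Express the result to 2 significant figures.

94 m

ω = 2π / 7.33×10^6 s = 8.57×10^-7 s⁻¹.
Required C = F₀ / (A ω) = 254.2 / (0.7965 × 8.57×10^-7) = 3.72×10^8 J/(m²·K).
D = C / (ρ c_p) = 3.72×10^8 / (1022 × 3874) = 94.0 m.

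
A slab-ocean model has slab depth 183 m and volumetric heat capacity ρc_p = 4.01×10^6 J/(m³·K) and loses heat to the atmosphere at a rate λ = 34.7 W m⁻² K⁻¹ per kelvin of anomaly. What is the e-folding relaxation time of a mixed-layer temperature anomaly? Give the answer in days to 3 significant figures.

245 days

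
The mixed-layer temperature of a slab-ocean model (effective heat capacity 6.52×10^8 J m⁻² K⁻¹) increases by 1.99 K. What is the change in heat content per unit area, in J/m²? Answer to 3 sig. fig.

Areal heat capacity C = 6.52×10^8 J m⁻² K⁻¹ (given).
ΔQ = C ΔT = 6.52×10^8 × 1.99 = 1.30×10^9 J/m².

1.30×10^9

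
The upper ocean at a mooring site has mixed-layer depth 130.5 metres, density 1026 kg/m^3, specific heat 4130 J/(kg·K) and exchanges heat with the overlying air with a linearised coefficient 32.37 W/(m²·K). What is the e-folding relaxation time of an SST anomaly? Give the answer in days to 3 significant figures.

198 days

Areal heat capacity C = ρ c_p D = 1026 × 4130 × 130.5 = 5.53×10^8 J/(m^2 K).
Relaxation time τ = C / λ = 5.53×10^8 / 32.37 = 1.71×10^7 s.
In days: 1.71×10^7 s / (86400 s/day) = 198 days.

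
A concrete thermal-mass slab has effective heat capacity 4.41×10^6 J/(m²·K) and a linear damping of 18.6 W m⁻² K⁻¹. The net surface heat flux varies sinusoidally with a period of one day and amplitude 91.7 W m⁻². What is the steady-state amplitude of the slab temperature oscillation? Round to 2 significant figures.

0.29 K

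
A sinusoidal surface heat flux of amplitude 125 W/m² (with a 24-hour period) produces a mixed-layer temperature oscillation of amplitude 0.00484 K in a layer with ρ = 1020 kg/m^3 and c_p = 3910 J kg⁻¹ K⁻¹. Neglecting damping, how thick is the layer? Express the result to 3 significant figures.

ω = 2π / 86400 s = 7.27×10^-5 s⁻¹.
Required C = F₀ / (A ω) = 125 / (0.00484 × 7.27×10^-5) = 3.55×10^8 J/(m²·K).
D = C / (ρ c_p) = 3.55×10^8 / (1020 × 3910) = 89.0 m.

89.0 m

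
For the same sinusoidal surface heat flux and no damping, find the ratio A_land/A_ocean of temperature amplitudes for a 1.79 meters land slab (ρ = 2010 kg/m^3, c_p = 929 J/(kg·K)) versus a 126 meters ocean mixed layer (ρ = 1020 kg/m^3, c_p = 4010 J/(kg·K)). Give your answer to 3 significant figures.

154

C_ocean = 1020 × 4010 × 126 = 5.15×10^8 J/(m²·K).
C_land = 2010 × 929 × 1.79 = 3.34×10^6 J/(m²·K).
Undamped amplitude ∝ 1/C, so A_land/A_ocean = C_ocean/C_land = 154.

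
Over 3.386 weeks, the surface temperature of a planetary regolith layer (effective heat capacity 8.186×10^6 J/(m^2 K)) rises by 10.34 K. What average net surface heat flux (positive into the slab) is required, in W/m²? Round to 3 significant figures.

41.3

Areal heat capacity C = 8.186×10^6 J/(m^2 K) (given).
Required heat per unit area: Q = C ΔT = 8.19×10^6 × 10.34 = 8.46×10^7 J/m².
Flux F = Q / Δt = 8.46×10^7 / 2.05×10^6 s = 41.3 W/m².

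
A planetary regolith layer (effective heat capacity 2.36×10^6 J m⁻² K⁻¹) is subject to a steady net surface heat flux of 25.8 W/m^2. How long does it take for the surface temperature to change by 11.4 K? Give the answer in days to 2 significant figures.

12 days

Areal heat capacity C = 2.36×10^6 J m⁻² K⁻¹ (given).
Time required: Δt = C ΔT / F = 2.36×10^6 × 11.4 / 25.8 = 1.04×10^6 s.
In days: 1.04×10^6 s / (86400 s/day) = 12.1 days.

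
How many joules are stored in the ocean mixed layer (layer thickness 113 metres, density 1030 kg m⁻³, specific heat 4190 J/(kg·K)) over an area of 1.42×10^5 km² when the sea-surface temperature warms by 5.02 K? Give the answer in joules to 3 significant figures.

3.48×10^20 J

Areal heat capacity C = ρ c_p D = 1030 × 4190 × 113 = 4.88×10^8 J m⁻² K⁻¹.
Heat per unit area: q = C ΔT = 4.88×10^8 × 5.02 = 2.45×10^9 J/m².
Total heat: Q = q × A = 2.45×10^9 × (1.42×10^5 × 10⁶ m²) = 3.48×10^20 J.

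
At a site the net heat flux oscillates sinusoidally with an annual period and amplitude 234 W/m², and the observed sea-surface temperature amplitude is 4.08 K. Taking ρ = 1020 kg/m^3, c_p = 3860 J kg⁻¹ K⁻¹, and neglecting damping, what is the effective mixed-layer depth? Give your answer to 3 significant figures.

73.1 m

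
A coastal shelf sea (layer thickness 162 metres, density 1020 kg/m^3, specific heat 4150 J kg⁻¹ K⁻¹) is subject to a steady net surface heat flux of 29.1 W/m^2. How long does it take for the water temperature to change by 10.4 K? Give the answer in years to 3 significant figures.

7.77 years

Areal heat capacity C = ρ c_p D = 1020 × 4150 × 162 = 6.86×10^8 J/(m^2 K).
Time required: Δt = C ΔT / F = 6.86×10^8 × 10.4 / 29.1 = 2.45×10^8 s.
In years: 2.45×10^8 s / (3.156×10^7 s/year) = 7.77 years.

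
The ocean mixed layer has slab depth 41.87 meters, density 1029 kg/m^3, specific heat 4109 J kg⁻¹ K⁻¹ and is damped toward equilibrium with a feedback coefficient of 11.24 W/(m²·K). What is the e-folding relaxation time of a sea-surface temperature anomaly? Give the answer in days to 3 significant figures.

182 days

Areal heat capacity C = ρ c_p D = 1029 × 4109 × 41.87 = 1.77×10^8 J m⁻² K⁻¹.
Relaxation time τ = C / λ = 1.77×10^8 / 11.24 = 1.58×10^7 s.
In days: 1.58×10^7 s / (86400 s/day) = 182 days.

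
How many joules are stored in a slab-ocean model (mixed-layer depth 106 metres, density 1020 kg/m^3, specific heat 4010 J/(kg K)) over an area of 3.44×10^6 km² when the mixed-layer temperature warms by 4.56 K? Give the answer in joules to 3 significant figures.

6.80×10^21 J

Areal heat capacity C = ρ c_p D = 1020 × 4010 × 106 = 4.34×10^8 J/(m^2 K).
Heat per unit area: q = C ΔT = 4.34×10^8 × 4.56 = 1.98×10^9 J/m².
Total heat: Q = q × A = 1.98×10^9 × (3.44×10^6 × 10⁶ m²) = 6.80×10^21 J.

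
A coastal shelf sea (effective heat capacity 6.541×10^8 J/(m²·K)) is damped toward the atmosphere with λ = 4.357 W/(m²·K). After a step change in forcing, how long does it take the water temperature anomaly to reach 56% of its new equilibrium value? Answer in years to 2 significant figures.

3.9 years

Areal heat capacity C = 6.541×10^8 J/(m²·K) (given).
τ = C / λ = 6.54×10^8 / 4.357 = 1.50×10^8 s.
Fraction reached: 1 − e^(−t/τ) = 0.56 ⇒ t = −τ ln(1 − 0.56) = τ × 0.821.
t = 1.23×10^8 s = 3.91 years.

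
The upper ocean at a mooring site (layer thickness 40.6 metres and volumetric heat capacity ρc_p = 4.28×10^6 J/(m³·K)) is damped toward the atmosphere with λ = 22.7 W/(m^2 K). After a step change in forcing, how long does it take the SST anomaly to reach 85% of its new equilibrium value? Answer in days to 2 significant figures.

Areal heat capacity C = ρc_p × D = 4.28×10^6 × 40.6 = 1.74×10^8 J m⁻² K⁻¹.
τ = C / λ = 1.74×10^8 / 22.7 = 7.65×10^6 s.
Fraction reached: 1 − e^(−t/τ) = 0.85 ⇒ t = −τ ln(1 − 0.85) = τ × 1.90.
t = 1.45×10^7 s = 168 days.

170 days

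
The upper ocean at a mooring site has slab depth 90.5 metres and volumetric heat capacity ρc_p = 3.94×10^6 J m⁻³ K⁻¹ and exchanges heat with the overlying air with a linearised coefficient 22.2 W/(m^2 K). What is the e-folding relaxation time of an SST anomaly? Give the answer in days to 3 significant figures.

186 days

Areal heat capacity C = ρc_p × D = 3.94×10^6 × 90.5 = 3.57×10^8 J m⁻² K⁻¹.
Relaxation time τ = C / λ = 3.57×10^8 / 22.2 = 1.61×10^7 s.
In days: 1.61×10^7 s / (86400 s/day) = 186 days.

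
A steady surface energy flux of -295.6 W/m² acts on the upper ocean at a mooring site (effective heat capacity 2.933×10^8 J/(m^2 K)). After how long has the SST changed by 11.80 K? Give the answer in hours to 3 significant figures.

3250 hours

Areal heat capacity C = 2.933×10^8 J/(m^2 K) (given).
Time required: Δt = C ΔT / F = 2.93×10^8 × -11.80 / -295.6 = 1.17×10^7 s.
In hours: 1.17×10^7 s / (3600 s/hour) = 3250 hours.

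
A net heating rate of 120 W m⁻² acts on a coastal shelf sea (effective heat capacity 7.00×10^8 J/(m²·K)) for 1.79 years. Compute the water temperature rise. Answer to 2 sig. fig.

9.7 K

Areal heat capacity C = 7.00×10^8 J/(m²·K) (given).
Net heat input Q = F Δt = 120 × (1.79 years × 3.156×10^7 s/year) = 6.78×10^9 J/m².
ΔT = Q / C = 6.78×10^9 / 7.00×10^8 = 9.68 K.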